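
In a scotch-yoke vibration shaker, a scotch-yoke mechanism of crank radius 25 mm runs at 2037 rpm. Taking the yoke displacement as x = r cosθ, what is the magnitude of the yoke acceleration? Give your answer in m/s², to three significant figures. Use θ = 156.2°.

ω = 213.3 rad/s (from 2037 rpm).
x = r cosθ ⇒ ẍ = −rω² cosθ (ω constant).
|a| = rω²|cosθ| = 0.025·(213.3)²·|cos 156.2°| = 1040.8 m/s².

1040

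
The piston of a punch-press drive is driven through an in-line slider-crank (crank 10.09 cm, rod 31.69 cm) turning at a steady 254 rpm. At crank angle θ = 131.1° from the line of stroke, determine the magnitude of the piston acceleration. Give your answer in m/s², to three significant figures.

ω = 2π·254/60 = 26.6 rad/s
x(θ) = r cosθ + √(L² − r² sin²θ); with ω constant, a = ω²·d²x/dθ².
d²x/dθ² = −r cosθ − r²(cos2θ)/√u − r⁴ sin²2θ/(4u^{3/2}),  u = L² − r² sin²θ = 0.0946444 m².
Substituting r = 0.1009 m, L = 0.3169 m, θ = 131.1°: d²x/dθ² = +0.069947 m.
a = ω²·d²x/dθ² = (26.6)²·(+0.069947) = +49.487 m/s²;  |a| = 49.487 m/s².

49.5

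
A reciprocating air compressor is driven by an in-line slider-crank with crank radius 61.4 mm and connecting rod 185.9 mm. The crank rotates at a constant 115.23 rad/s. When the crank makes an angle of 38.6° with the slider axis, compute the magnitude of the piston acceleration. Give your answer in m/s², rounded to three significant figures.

ω = 115.2 rad/s
x(θ) = r cosθ + √(L² − r² sin²θ); with ω constant, a = ω²·d²x/dθ².
d²x/dθ² = −r cosθ − r²(cos2θ)/√u − r⁴ sin²2θ/(4u^{3/2}),  u = L² − r² sin²θ = 0.0330914 m².
Substituting r = 0.0614 m, L = 0.1859 m, θ = 38.6°: d²x/dθ² = -0.053138 m.
a = ω²·d²x/dθ² = (115.2)²·(-0.053138) = -705.56 m/s²;  |a| = 705.56 m/s².

706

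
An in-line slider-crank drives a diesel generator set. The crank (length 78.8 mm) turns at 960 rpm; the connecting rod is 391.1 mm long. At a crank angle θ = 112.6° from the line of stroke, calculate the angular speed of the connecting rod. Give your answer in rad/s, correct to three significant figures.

7.92

ω = 100.5 rad/s (converted from 960 rpm).
The rod makes angle φ with the slider axis where L sinφ = r sinθ; differentiating, L cosφ·φ̇ = r ω cosθ.
L cosφ = √(L² − r² sin²θ) = 0.38427 m.
|ω_rod| = r ω |cosθ| / √(L² − r² sin²θ) = 0.0788·100.5·0.38430/0.38427 = 7.9223 rad/s.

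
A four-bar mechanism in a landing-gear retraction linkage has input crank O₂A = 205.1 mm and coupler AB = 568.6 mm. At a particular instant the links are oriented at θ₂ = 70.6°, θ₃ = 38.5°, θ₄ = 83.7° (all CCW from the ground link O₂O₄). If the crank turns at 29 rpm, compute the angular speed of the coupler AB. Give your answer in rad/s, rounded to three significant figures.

ω₂ = 3.037 rad/s (from 29 rpm).
Differentiating the loop-closure r₂e^{iθ₂}+r₃e^{iθ₃}=r₁+r₄e^{iθ₄} gives r₂ω₂e^{iθ₂}+r₃ω₃e^{iθ₃}=r₄ω₄e^{iθ₄}.
Eliminating the other unknown: ω₃ = r₂ω₂ sin(θ₄−θ₂) / [r₃ sin(θ₃−θ₄)].
Numerator sine = +0.22665; denominator sine = -0.70957.
Result = 0.2051·3.037·(+0.22665) / (0.5686·(-0.70957)) = -0.3499 rad/s; magnitude 0.3499 rad/s.

0.350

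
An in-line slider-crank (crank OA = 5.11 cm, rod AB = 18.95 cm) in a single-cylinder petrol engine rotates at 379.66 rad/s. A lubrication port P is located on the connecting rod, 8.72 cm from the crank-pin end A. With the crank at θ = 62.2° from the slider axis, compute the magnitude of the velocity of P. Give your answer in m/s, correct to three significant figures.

18.8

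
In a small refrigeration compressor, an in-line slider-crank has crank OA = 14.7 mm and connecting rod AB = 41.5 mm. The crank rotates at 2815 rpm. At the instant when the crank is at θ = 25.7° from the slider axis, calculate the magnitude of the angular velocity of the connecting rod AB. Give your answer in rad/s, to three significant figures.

ω = 294.8 rad/s (converted from 2815 rpm).
The rod makes angle φ with the slider axis where L sinφ = r sinθ; differentiating, L cosφ·φ̇ = r ω cosθ.
L cosφ = √(L² − r² sin²θ) = 0.041007 m.
|ω_rod| = r ω |cosθ| / √(L² − r² sin²θ) = 0.0147·294.8·0.90108/0.041007 = 95.219 rad/s.

95.2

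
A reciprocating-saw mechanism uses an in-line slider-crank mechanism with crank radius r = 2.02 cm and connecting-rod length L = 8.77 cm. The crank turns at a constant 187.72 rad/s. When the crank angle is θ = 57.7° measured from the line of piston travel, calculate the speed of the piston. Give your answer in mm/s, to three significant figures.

3610

ω = 187.7 rad/s
For an in-line slider-crank, x = r cosθ + √(L² − r² sin²θ), so v = −rω sinθ·[1 + r cosθ/√(L² − r² sin²θ)].
With r = 0.0202 m, L = 0.0877 m, θ = 57.7°: √(L² − r² sin²θ) = 0.086022 m.
v = −0.0202·187.7·0.84526·[1 + 0.0202·0.53435/0.086022] = -3.6074 m/s.
|v| = 3.6074 m/s = 3607.4 mm/s.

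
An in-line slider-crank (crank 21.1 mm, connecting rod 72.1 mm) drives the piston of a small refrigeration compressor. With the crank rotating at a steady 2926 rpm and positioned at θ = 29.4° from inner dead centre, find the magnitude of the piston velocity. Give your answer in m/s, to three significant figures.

3.99

ω = 2π·2926/60 = 306.4 rad/s
For an in-line slider-crank, x = r cosθ + √(L² − r² sin²θ), so v = −rω sinθ·[1 + r cosθ/√(L² − r² sin²θ)].
With r = 0.0211 m, L = 0.0721 m, θ = 29.4°: √(L² − r² sin²θ) = 0.071352 m.
v = −0.0211·306.4·0.49090·[1 + 0.0211·0.87121/0.071352] = -3.9915 m/s.
|v| = 3.9915 m/s.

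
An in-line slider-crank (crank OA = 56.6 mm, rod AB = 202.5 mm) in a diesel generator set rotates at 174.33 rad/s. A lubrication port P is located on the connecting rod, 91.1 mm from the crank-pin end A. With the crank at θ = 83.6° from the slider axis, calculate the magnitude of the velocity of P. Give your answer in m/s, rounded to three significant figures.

9.97

ω = 174.3 rad/s.  Crank-pin speed |V_A| = rω = 9.8671 m/s, perpendicular to OA.
Rod angle: sinφ = −(r/L) sinθ ⇒ φ = -16.127°; ω_rod = −rω cosθ/√(L²−r²sin²θ) = -5.654 rad/s.
V_P = V_A + ω_rod × AP, with AP = 0.0911 m along the rod.
Components: V_Px = −rω sinθ − a·ω_rod·sinφ = -9.9487 m/s;  V_Py = rω cosθ + a·ω_rod·cosφ = +0.60507 m/s.
|V_P| = √(V_Px² + V_Py²) = 9.967 m/s.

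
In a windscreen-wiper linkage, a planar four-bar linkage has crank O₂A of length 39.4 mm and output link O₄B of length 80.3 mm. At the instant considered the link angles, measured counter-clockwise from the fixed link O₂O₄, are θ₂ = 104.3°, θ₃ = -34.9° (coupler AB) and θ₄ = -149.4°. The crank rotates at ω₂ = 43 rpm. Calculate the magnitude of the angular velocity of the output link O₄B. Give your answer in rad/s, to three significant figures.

1.59

ω₂ = 4.503 rad/s (from 43 rpm).
Differentiating the loop-closure r₂e^{iθ₂}+r₃e^{iθ₃}=r₁+r₄e^{iθ₄} gives r₂ω₂e^{iθ₂}+r₃ω₃e^{iθ₃}=r₄ω₄e^{iθ₄}.
Eliminating the other unknown: ω₄ = r₂ω₂ sin(θ₂−θ₃) / [r₄ sin(θ₄−θ₃)].
Numerator sine = +0.65342; denominator sine = -0.90996.
Result = 0.0394·4.503·(+0.65342) / (0.0803·(-0.90996)) = -1.5865 rad/s; magnitude 1.5865 rad/s.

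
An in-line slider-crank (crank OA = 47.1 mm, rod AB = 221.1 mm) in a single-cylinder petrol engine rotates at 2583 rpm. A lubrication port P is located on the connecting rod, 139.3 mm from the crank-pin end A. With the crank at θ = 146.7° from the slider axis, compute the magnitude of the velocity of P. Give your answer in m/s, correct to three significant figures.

7.35

ω = 270.5 rad/s.  Crank-pin speed |V_A| = rω = 12.74 m/s, perpendicular to OA.
Rod angle: sinφ = −(r/L) sinθ ⇒ φ = -6.716°; ω_rod = −rω cosθ/√(L²−r²sin²θ) = +48.493 rad/s.
V_P = V_A + ω_rod × AP, with AP = 0.1393 m along the rod.
Components: V_Px = −rω sinθ − a·ω_rod·sinφ = -6.2046 m/s;  V_Py = rω cosθ + a·ω_rod·cosφ = -3.9395 m/s.
|V_P| = √(V_Px² + V_Py²) = 7.3496 m/s.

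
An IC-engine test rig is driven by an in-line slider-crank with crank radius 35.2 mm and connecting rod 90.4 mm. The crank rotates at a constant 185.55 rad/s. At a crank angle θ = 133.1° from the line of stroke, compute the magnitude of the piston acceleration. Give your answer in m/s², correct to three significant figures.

840

ω = 185.6 rad/s
x(θ) = r cosθ + √(L² − r² sin²θ); with ω constant, a = ω²·d²x/dθ².
d²x/dθ² = −r cosθ − r²(cos2θ)/√u − r⁴ sin²2θ/(4u^{3/2}),  u = L² − r² sin²θ = 0.00751158 m².
Substituting r = 0.0352 m, L = 0.0904 m, θ = 133.1°: d²x/dθ² = +0.024412 m.
a = ω²·d²x/dθ² = (185.6)²·(+0.024412) = +840.47 m/s²;  |a| = 840.47 m/s².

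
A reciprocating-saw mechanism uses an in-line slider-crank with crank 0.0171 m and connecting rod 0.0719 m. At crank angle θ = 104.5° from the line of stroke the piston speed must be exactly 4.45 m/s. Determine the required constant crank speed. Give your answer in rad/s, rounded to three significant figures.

286

For an in-line slider-crank, |v_piston| = rω|sinθ|·[1 + r cosθ/√(L² − r² sin²θ)].
With r = 0.0171 m, L = 0.0719 m, θ = 104.5°: the bracketed kinematic factor |dx/dθ| = 0.015542 m.
ω = v/|dx/dθ| = 4.45/0.015542 = 286.32 rad/s.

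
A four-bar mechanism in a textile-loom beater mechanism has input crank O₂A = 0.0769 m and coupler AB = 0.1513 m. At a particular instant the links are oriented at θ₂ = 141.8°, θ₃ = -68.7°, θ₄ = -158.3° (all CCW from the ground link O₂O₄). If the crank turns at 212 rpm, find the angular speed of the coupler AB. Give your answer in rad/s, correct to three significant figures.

9.76

ω₂ = 22.2 rad/s (from 212 rpm).
Differentiating the loop-closure r₂e^{iθ₂}+r₃e^{iθ₃}=r₁+r₄e^{iθ₄} gives r₂ω₂e^{iθ₂}+r₃ω₃e^{iθ₃}=r₄ω₄e^{iθ₄}.
Eliminating the other unknown: ω₃ = r₂ω₂ sin(θ₄−θ₂) / [r₃ sin(θ₃−θ₄)].
Numerator sine = +0.86515; denominator sine = +0.99998.
Result = 0.0769·22.2·(+0.86515) / (0.1513·(+0.99998)) = +9.7624 rad/s; magnitude 9.7624 rad/s.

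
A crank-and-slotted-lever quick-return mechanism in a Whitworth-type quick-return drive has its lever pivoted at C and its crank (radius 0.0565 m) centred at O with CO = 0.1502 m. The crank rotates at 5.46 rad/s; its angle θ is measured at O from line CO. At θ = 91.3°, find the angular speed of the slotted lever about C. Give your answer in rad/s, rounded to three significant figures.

ω = 5.46 rad/s
Crank pin A relative to C: A = (d + r cosθ, r sinθ); lever angle φ = atan2(r sinθ, d + r cosθ).
Differentiating tanφ: φ̇ = rω(d cosθ + r)/(d² + r² + 2dr cosθ).
d² + r² + 2dr cosθ = |CA|² = 0.0253672 m²;  d cosθ + r = +0.053092 m.
|ω_lever| = |0.0565·5.46·+0.053092| / 0.0253672 = 0.64565 rad/s.

0.646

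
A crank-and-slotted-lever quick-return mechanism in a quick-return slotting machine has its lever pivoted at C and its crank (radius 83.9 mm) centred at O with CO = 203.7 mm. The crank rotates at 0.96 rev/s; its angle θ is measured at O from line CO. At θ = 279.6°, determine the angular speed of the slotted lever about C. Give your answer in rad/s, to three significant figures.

1.10

ω = 6.032 rad/s (from 0.96 rev/s).
Crank pin A relative to C: A = (d + r cosθ, r sinθ); lever angle φ = atan2(r sinθ, d + r cosθ).
Differentiating tanφ: φ̇ = rω(d cosθ + r)/(d² + r² + 2dr cosθ).
d² + r² + 2dr cosθ = |CA|² = 0.0542332 m²;  d cosθ + r = +0.11787 m.
|ω_lever| = |0.0839·6.032·+0.11787| / 0.0542332 = 1.0999 rad/s.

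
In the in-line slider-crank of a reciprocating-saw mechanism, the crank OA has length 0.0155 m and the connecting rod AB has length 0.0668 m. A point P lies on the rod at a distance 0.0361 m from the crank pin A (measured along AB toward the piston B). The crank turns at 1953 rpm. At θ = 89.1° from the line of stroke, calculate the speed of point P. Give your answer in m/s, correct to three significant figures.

ω = 204.5 rad/s.  Crank-pin speed |V_A| = rω = 3.17 m/s, perpendicular to OA.
Rod angle: sinφ = −(r/L) sinθ ⇒ φ = -13.415°; ω_rod = −rω cosθ/√(L²−r²sin²θ) = -0.76631 rad/s.
V_P = V_A + ω_rod × AP, with AP = 0.0361 m along the rod.
Components: V_Px = −rω sinθ − a·ω_rod·sinφ = -3.1761 m/s;  V_Py = rω cosθ + a·ω_rod·cosφ = +0.022884 m/s.
|V_P| = √(V_Px² + V_Py²) = 3.1761 m/s.

3.18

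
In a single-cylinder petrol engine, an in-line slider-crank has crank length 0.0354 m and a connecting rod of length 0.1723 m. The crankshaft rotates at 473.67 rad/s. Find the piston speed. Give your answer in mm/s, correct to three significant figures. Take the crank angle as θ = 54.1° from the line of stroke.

15200

ω = 473.7 rad/s
For an in-line slider-crank, x = r cosθ + √(L² − r² sin²θ), so v = −rω sinθ·[1 + r cosθ/√(L² − r² sin²θ)].
With r = 0.0354 m, L = 0.1723 m, θ = 54.1°: √(L² − r² sin²θ) = 0.1699 m.
v = −0.0354·473.7·0.81004·[1 + 0.0354·0.58637/0.1699] = -15.242 m/s.
|v| = 15.242 m/s = 15242 mm/s.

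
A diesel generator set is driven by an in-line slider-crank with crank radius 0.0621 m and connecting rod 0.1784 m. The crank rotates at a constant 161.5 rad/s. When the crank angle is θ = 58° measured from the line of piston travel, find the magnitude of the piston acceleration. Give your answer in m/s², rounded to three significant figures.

ω = 161.5 rad/s
x(θ) = r cosθ + √(L² − r² sin²θ); with ω constant, a = ω²·d²x/dθ².
d²x/dθ² = −r cosθ − r²(cos2θ)/√u − r⁴ sin²2θ/(4u^{3/2}),  u = L² − r² sin²θ = 0.0290531 m².
Substituting r = 0.0621 m, L = 0.1784 m, θ = 58°: d²x/dθ² = -0.023596 m.
a = ω²·d²x/dθ² = (161.5)²·(-0.023596) = -615.45 m/s²;  |a| = 615.45 m/s².

615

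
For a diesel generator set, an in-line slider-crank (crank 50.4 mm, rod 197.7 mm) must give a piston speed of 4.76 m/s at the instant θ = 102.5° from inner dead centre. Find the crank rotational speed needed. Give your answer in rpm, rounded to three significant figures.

980

For an in-line slider-crank, |v_piston| = rω|sinθ|·[1 + r cosθ/√(L² − r² sin²θ)].
With r = 0.0504 m, L = 0.1977 m, θ = 102.5°: the bracketed kinematic factor |dx/dθ| = 0.046402 m.
ω = v/|dx/dθ| = 4.76/0.046402 = 102.58 rad/s.
N = 60ω/(2π) = 979.58 rpm.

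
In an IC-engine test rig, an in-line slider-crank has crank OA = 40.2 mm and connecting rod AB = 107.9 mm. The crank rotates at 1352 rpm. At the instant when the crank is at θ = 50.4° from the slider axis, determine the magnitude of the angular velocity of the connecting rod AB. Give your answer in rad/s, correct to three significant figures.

35.1

ω = 141.6 rad/s (converted from 1352 rpm).
The rod makes angle φ with the slider axis where L sinφ = r sinθ; differentiating, L cosφ·φ̇ = r ω cosθ.
L cosφ = √(L² − r² sin²θ) = 0.10336 m.
|ω_rod| = r ω |cosθ| / √(L² − r² sin²θ) = 0.0402·141.6·0.63742/0.10336 = 35.101 rad/s.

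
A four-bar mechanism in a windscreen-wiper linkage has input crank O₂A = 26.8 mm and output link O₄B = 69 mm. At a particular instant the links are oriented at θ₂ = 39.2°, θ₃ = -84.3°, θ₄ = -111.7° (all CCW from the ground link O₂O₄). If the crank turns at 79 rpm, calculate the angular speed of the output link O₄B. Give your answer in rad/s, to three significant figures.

5.82

ω₂ = 8.273 rad/s (from 79 rpm).
Differentiating the loop-closure r₂e^{iθ₂}+r₃e^{iθ₃}=r₁+r₄e^{iθ₄} gives r₂ω₂e^{iθ₂}+r₃ω₃e^{iθ₃}=r₄ω₄e^{iθ₄}.
Eliminating the other unknown: ω₄ = r₂ω₂ sin(θ₂−θ₃) / [r₄ sin(θ₄−θ₃)].
Numerator sine = +0.83389; denominator sine = -0.46020.
Result = 0.0268·8.273·(+0.83389) / (0.069·(-0.46020)) = -5.8224 rad/s; magnitude 5.8224 rad/s.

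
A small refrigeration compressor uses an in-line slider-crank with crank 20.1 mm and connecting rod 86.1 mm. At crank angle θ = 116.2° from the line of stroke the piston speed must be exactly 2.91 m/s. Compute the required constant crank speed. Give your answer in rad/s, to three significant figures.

180

For an in-line slider-crank, |v_piston| = rω|sinθ|·[1 + r cosθ/√(L² − r² sin²θ)].
With r = 0.0201 m, L = 0.0861 m, θ = 116.2°: the bracketed kinematic factor |dx/dθ| = 0.016134 m.
ω = v/|dx/dθ| = 2.91/0.016134 = 180.37 rad/s.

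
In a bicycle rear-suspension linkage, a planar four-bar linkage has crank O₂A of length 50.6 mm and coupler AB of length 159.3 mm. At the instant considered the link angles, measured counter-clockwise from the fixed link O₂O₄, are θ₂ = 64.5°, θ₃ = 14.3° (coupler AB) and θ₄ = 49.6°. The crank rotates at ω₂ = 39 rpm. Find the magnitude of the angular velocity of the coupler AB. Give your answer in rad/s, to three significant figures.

0.577

ω₂ = 4.084 rad/s (from 39 rpm).
Differentiating the loop-closure r₂e^{iθ₂}+r₃e^{iθ₃}=r₁+r₄e^{iθ₄} gives r₂ω₂e^{iθ₂}+r₃ω₃e^{iθ₃}=r₄ω₄e^{iθ₄}.
Eliminating the other unknown: ω₃ = r₂ω₂ sin(θ₄−θ₂) / [r₃ sin(θ₃−θ₄)].
Numerator sine = -0.25713; denominator sine = -0.57786.
Result = 0.0506·4.084·(-0.25713) / (0.1593·(-0.57786)) = +0.57725 rad/s; magnitude 0.57725 rad/s.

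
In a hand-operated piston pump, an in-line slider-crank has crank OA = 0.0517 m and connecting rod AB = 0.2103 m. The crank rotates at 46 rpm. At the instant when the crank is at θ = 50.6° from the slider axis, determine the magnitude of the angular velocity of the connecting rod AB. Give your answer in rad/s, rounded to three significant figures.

ω = 4.817 rad/s (converted from 46 rpm).
The rod makes angle φ with the slider axis where L sinφ = r sinθ; differentiating, L cosφ·φ̇ = r ω cosθ.
L cosφ = √(L² − r² sin²θ) = 0.20647 m.
|ω_rod| = r ω |cosθ| / √(L² − r² sin²θ) = 0.0517·4.817·0.63473/0.20647 = 0.76561 rad/s.

0.766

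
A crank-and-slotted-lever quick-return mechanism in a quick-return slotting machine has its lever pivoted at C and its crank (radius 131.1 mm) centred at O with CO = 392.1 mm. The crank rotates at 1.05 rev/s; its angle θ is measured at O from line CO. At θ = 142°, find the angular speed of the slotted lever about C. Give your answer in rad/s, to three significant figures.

1.71

ω = 6.597 rad/s (from 1.05 rev/s).
Crank pin A relative to C: A = (d + r cosθ, r sinθ); lever angle φ = atan2(r sinθ, d + r cosθ).
Differentiating tanφ: φ̇ = rω(d cosθ + r)/(d² + r² + 2dr cosθ).
d² + r² + 2dr cosθ = |CA|² = 0.0899153 m²;  d cosθ + r = -0.17788 m.
|ω_lever| = |0.1311·6.597·-0.17788| / 0.0899153 = 1.7111 rad/s.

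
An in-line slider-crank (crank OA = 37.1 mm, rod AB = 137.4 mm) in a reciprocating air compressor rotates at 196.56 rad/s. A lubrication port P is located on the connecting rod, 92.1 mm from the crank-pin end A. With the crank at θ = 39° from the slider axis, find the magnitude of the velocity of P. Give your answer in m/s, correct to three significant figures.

ω = 196.6 rad/s.  Crank-pin speed |V_A| = rω = 7.2924 m/s, perpendicular to OA.
Rod angle: sinφ = −(r/L) sinθ ⇒ φ = -9.783°; ω_rod = −rω cosθ/√(L²−r²sin²θ) = -41.855 rad/s.
V_P = V_A + ω_rod × AP, with AP = 0.0921 m along the rod.
Components: V_Px = −rω sinθ − a·ω_rod·sinφ = -5.2443 m/s;  V_Py = rω cosθ + a·ω_rod·cosφ = +1.8685 m/s.
|V_P| = √(V_Px² + V_Py²) = 5.5672 m/s.

5.57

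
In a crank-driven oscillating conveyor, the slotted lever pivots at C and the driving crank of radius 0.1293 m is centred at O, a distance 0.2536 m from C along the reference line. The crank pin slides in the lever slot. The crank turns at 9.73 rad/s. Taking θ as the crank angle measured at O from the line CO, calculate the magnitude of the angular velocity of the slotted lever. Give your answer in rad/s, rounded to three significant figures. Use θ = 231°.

0.959

ω = 9.73 rad/s
Crank pin A relative to C: A = (d + r cosθ, r sinθ); lever angle φ = atan2(r sinθ, d + r cosθ).
Differentiating tanφ: φ̇ = rω(d cosθ + r)/(d² + r² + 2dr cosθ).
d² + r² + 2dr cosθ = |CA|² = 0.03976 m²;  d cosθ + r = -0.030296 m.
|ω_lever| = |0.1293·9.73·-0.030296| / 0.03976 = 0.95862 rad/s.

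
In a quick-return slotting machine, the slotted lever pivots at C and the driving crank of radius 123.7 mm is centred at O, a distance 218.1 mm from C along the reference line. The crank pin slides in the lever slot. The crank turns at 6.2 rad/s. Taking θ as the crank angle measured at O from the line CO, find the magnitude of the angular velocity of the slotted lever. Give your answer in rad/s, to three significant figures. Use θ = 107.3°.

0.964

ω = 6.2 rad/s
Crank pin A relative to C: A = (d + r cosθ, r sinθ); lever angle φ = atan2(r sinθ, d + r cosθ).
Differentiating tanφ: φ̇ = rω(d cosθ + r)/(d² + r² + 2dr cosθ).
d² + r² + 2dr cosθ = |CA|² = 0.0468236 m²;  d cosθ + r = +0.058843 m.
|ω_lever| = |0.1237·6.2·+0.058843| / 0.0468236 = 0.9638 rad/s.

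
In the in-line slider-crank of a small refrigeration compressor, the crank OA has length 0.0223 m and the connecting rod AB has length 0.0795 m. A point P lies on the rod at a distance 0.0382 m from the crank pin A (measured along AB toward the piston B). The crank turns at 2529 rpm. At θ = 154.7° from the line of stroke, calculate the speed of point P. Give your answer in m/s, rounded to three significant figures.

3.55

ω = 264.8 rad/s.  Crank-pin speed |V_A| = rω = 5.9058 m/s, perpendicular to OA.
Rod angle: sinφ = −(r/L) sinθ ⇒ φ = -6.885°; ω_rod = −rω cosθ/√(L²−r²sin²θ) = +67.65 rad/s.
V_P = V_A + ω_rod × AP, with AP = 0.0382 m along the rod.
Components: V_Px = −rω sinθ − a·ω_rod·sinφ = -2.2141 m/s;  V_Py = rω cosθ + a·ω_rod·cosφ = -2.7738 m/s.
|V_P| = √(V_Px² + V_Py²) = 3.5491 m/s.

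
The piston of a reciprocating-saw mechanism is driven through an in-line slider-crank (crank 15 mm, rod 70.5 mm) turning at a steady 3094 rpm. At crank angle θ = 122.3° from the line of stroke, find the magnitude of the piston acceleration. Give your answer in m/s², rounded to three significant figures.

984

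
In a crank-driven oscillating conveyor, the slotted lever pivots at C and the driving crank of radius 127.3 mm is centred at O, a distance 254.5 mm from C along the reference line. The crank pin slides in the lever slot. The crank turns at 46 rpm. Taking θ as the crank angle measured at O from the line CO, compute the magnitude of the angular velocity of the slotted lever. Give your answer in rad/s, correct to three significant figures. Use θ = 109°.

0.455

ω = 4.817 rad/s (from 46 rpm).
Crank pin A relative to C: A = (d + r cosθ, r sinθ); lever angle φ = atan2(r sinθ, d + r cosθ).
Differentiating tanφ: φ̇ = rω(d cosθ + r)/(d² + r² + 2dr cosθ).
d² + r² + 2dr cosθ = |CA|² = 0.0598801 m²;  d cosθ + r = +0.044443 m.
|ω_lever| = |0.1273·4.817·+0.044443| / 0.0598801 = 0.45513 rad/s.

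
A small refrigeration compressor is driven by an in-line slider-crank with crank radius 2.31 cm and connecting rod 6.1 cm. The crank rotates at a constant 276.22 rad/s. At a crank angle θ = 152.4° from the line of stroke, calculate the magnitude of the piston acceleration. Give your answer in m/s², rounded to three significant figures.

1160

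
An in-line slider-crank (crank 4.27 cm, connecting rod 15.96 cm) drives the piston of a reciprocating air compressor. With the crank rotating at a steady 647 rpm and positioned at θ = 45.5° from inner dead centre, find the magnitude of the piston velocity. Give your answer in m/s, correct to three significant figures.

2.46

ω = 2π·647/60 = 67.75 rad/s
For an in-line slider-crank, x = r cosθ + √(L² − r² sin²θ), so v = −rω sinθ·[1 + r cosθ/√(L² − r² sin²θ)].
With r = 0.0427 m, L = 0.1596 m, θ = 45.5°: √(L² − r² sin²θ) = 0.15667 m.
v = −0.0427·67.75·0.71325·[1 + 0.0427·0.70091/0.15667] = -2.4577 m/s.
|v| = 2.4577 m/s.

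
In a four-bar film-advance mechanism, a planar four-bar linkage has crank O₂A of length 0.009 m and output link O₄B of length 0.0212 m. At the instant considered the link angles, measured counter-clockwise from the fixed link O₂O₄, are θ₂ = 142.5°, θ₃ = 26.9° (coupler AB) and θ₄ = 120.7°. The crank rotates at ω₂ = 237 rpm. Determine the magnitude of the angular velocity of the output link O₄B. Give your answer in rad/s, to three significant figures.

9.52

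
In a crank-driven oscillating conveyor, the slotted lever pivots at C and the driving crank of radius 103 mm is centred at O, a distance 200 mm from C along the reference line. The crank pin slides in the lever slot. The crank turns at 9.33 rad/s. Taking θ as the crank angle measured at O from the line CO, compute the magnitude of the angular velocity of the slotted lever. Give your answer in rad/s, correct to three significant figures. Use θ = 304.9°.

ω = 9.33 rad/s
Crank pin A relative to C: A = (d + r cosθ, r sinθ); lever angle φ = atan2(r sinθ, d + r cosθ).
Differentiating tanφ: φ̇ = rω(d cosθ + r)/(d² + r² + 2dr cosθ).
d² + r² + 2dr cosθ = |CA|² = 0.0741814 m²;  d cosθ + r = +0.21743 m.
|ω_lever| = |0.103·9.33·+0.21743| / 0.0741814 = 2.8167 rad/s.

2.82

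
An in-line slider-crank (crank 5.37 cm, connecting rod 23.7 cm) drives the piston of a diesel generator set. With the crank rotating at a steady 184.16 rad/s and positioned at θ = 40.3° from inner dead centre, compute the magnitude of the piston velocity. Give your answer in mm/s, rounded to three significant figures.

7510

ω = 184.2 rad/s
For an in-line slider-crank, x = r cosθ + √(L² − r² sin²θ), so v = −rω sinθ·[1 + r cosθ/√(L² − r² sin²θ)].
With r = 0.0537 m, L = 0.237 m, θ = 40.3°: √(L² − r² sin²θ) = 0.23444 m.
v = −0.0537·184.2·0.64679·[1 + 0.0537·0.76267/0.23444] = -7.5138 m/s.
|v| = 7.5138 m/s = 7513.8 mm/s.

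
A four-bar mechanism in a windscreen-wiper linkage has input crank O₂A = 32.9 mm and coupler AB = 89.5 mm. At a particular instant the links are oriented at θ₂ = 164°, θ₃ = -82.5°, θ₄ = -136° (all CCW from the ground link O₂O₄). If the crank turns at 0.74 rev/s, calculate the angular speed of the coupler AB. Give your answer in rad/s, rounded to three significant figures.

1.84

ω₂ = 4.65 rad/s (from 0.74 rev/s).
Differentiating the loop-closure r₂e^{iθ₂}+r₃e^{iθ₃}=r₁+r₄e^{iθ₄} gives r₂ω₂e^{iθ₂}+r₃ω₃e^{iθ₃}=r₄ω₄e^{iθ₄}.
Eliminating the other unknown: ω₃ = r₂ω₂ sin(θ₄−θ₂) / [r₃ sin(θ₃−θ₄)].
Numerator sine = +0.86603; denominator sine = +0.80386.
Result = 0.0329·4.65·(+0.86603) / (0.0895·(+0.80386)) = +1.8414 rad/s; magnitude 1.8414 rad/s.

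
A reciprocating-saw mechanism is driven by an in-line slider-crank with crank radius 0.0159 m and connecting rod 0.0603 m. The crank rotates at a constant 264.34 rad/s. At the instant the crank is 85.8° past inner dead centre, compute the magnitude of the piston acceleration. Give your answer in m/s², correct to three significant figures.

219

ω = 264.3 rad/s
x(θ) = r cosθ + √(L² − r² sin²θ); with ω constant, a = ω²·d²x/dθ².
d²x/dθ² = −r cosθ − r²(cos2θ)/√u − r⁴ sin²2θ/(4u^{3/2}),  u = L² − r² sin²θ = 0.00338464 m².
Substituting r = 0.0159 m, L = 0.0603 m, θ = 85.8°: d²x/dθ² = +0.0031326 m.
a = ω²·d²x/dθ² = (264.3)²·(+0.0031326) = +218.9 m/s²;  |a| = 218.9 m/s².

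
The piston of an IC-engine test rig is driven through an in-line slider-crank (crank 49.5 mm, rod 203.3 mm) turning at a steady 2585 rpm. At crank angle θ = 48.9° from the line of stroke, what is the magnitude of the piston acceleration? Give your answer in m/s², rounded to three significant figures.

2280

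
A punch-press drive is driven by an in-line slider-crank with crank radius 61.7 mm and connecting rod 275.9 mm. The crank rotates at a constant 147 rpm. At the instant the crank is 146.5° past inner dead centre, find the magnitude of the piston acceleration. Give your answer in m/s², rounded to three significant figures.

10.9

ω = 2π·147/60 = 15.39 rad/s
x(θ) = r cosθ + √(L² − r² sin²θ); with ω constant, a = ω²·d²x/dθ².
d²x/dθ² = −r cosθ − r²(cos2θ)/√u − r⁴ sin²2θ/(4u^{3/2}),  u = L² − r² sin²θ = 0.0749611 m².
Substituting r = 0.0617 m, L = 0.2759 m, θ = 146.5°: d²x/dθ² = +0.045868 m.
a = ω²·d²x/dθ² = (15.39)²·(+0.045868) = +10.869 m/s²;  |a| = 10.869 m/s².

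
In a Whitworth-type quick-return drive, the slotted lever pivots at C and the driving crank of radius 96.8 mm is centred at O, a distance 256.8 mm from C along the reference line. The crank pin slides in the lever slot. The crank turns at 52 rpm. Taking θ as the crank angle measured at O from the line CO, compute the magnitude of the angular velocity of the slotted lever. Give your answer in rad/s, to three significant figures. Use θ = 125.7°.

0.604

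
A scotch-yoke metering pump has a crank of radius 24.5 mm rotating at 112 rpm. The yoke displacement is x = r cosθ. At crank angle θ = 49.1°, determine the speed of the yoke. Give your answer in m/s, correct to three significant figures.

0.217

ω = 11.73 rad/s (from 112 rpm).
x = r cosθ ⇒ ẋ = −rω sinθ.
|v| = rω|sinθ| = 0.0245·11.73·|sin 49.1°| = 0.2172 m/s.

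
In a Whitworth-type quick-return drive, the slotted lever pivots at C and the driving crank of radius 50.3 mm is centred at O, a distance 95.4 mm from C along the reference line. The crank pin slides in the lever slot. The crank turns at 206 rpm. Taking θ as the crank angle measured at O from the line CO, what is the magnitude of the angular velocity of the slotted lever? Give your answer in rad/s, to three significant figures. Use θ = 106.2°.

ω = 21.57 rad/s (from 206 rpm).
Crank pin A relative to C: A = (d + r cosθ, r sinθ); lever angle φ = atan2(r sinθ, d + r cosθ).
Differentiating tanφ: φ̇ = rω(d cosθ + r)/(d² + r² + 2dr cosθ).
d² + r² + 2dr cosθ = |CA|² = 0.00895371 m²;  d cosθ + r = +0.023684 m.
|ω_lever| = |0.0503·21.57·+0.023684| / 0.00895371 = 2.8703 rad/s.

2.87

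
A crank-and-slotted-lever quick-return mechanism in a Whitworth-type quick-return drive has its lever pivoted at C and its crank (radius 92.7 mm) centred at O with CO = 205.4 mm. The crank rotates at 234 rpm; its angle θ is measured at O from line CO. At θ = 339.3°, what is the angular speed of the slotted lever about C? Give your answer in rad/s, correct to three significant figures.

ω = 24.5 rad/s (from 234 rpm).
Crank pin A relative to C: A = (d + r cosθ, r sinθ); lever angle φ = atan2(r sinθ, d + r cosθ).
Differentiating tanφ: φ̇ = rω(d cosθ + r)/(d² + r² + 2dr cosθ).
d² + r² + 2dr cosθ = |CA|² = 0.0864052 m²;  d cosθ + r = +0.28484 m.
|ω_lever| = |0.0927·24.5·+0.28484| / 0.0864052 = 7.4883 rad/s.

7.49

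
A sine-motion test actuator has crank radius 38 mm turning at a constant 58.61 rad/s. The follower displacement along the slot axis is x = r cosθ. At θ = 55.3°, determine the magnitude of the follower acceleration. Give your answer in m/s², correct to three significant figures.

74.3

ω = 58.61 rad/s
x = r cosθ ⇒ ẍ = −rω² cosθ (ω constant).
|a| = rω²|cosθ| = 0.038·(58.61)²·|cos 55.3°| = 74.311 m/s².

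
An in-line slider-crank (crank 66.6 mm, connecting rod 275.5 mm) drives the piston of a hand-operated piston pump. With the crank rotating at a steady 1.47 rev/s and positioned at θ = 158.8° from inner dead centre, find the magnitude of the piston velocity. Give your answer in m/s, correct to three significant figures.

0.172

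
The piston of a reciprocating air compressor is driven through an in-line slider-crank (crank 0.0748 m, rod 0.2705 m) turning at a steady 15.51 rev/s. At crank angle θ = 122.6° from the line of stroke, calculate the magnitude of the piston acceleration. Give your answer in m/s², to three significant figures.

ω = 2π·15.5 = 97.45 rad/s
x(θ) = r cosθ + √(L² − r² sin²θ); with ω constant, a = ω²·d²x/dθ².
d²x/dθ² = −r cosθ − r²(cos2θ)/√u − r⁴ sin²2θ/(4u^{3/2}),  u = L² − r² sin²θ = 0.0691993 m².
Substituting r = 0.0748 m, L = 0.2705 m, θ = 122.6°: d²x/dθ² = +0.048867 m.
a = ω²·d²x/dθ² = (97.45)²·(+0.048867) = +464.09 m/s²;  |a| = 464.09 m/s².

464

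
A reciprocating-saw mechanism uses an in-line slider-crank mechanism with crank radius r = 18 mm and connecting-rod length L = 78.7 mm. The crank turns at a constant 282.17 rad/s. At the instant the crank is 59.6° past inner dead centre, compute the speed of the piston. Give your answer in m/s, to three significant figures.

ω = 282.2 rad/s
For an in-line slider-crank, x = r cosθ + √(L² − r² sin²θ), so v = −rω sinθ·[1 + r cosθ/√(L² − r² sin²θ)].
With r = 0.018 m, L = 0.0787 m, θ = 59.6°: √(L² − r² sin²θ) = 0.077153 m.
v = −0.018·282.2·0.86251·[1 + 0.018·0.50603/0.077153] = -4.8979 m/s.
|v| = 4.8979 m/s.

4.90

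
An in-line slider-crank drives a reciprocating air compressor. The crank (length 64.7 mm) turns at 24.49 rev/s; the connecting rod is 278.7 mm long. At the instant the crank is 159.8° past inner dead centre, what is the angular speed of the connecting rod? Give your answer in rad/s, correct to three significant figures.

33.6

ω = 153.9 rad/s (converted from 24.49 rev/s).
The rod makes angle φ with the slider axis where L sinφ = r sinθ; differentiating, L cosφ·φ̇ = r ω cosθ.
L cosφ = √(L² − r² sin²θ) = 0.2778 m.
|ω_rod| = r ω |cosθ| / √(L² − r² sin²θ) = 0.0647·153.9·0.93849/0.2778 = 33.633 rad/s.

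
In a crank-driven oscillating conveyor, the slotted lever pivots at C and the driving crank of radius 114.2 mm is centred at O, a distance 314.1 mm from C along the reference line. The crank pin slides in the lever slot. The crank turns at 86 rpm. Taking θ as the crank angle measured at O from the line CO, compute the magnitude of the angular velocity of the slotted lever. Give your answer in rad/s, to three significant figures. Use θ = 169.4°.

4.86

ω = 9.006 rad/s (from 86 rpm).
Crank pin A relative to C: A = (d + r cosθ, r sinθ); lever angle φ = atan2(r sinθ, d + r cosθ).
Differentiating tanφ: φ̇ = rω(d cosθ + r)/(d² + r² + 2dr cosθ).
d² + r² + 2dr cosθ = |CA|² = 0.0411842 m²;  d cosθ + r = -0.19454 m.
|ω_lever| = |0.1142·9.006·-0.19454| / 0.0411842 = 4.8582 rad/s.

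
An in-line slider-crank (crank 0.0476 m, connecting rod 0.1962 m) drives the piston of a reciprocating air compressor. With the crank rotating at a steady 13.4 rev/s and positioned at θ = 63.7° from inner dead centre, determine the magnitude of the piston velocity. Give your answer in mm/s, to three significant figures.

3990

ω = 2π·13.4 = 84.19 rad/s
For an in-line slider-crank, x = r cosθ + √(L² − r² sin²θ), so v = −rω sinθ·[1 + r cosθ/√(L² − r² sin²θ)].
With r = 0.0476 m, L = 0.1962 m, θ = 63.7°: √(L² − r² sin²θ) = 0.1915 m.
v = −0.0476·84.19·0.89649·[1 + 0.0476·0.44307/0.1915] = -3.9885 m/s.
|v| = 3.9885 m/s = 3988.5 mm/s.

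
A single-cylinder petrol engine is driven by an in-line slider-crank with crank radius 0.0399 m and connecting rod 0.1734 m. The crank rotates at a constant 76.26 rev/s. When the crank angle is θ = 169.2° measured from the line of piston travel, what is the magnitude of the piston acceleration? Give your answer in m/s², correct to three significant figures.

ω = 2π·76.3 = 479.2 rad/s
x(θ) = r cosθ + √(L² − r² sin²θ); with ω constant, a = ω²·d²x/dθ².
d²x/dθ² = −r cosθ − r²(cos2θ)/√u − r⁴ sin²2θ/(4u^{3/2}),  u = L² − r² sin²θ = 0.0300117 m².
Substituting r = 0.0399 m, L = 0.1734 m, θ = 169.2°: d²x/dθ² = +0.030632 m.
a = ω²·d²x/dθ² = (479.2)²·(+0.030632) = +7032.9 m/s²;  |a| = 7032.9 m/s².

7030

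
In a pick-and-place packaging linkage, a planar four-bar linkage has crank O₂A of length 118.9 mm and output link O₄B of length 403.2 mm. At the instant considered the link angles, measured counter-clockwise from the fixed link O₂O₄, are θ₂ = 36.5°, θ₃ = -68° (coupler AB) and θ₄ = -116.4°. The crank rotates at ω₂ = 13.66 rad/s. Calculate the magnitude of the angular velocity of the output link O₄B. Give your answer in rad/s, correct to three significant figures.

ω₂ = 13.66 rad/s
Differentiating the loop-closure r₂e^{iθ₂}+r₃e^{iθ₃}=r₁+r₄e^{iθ₄} gives r₂ω₂e^{iθ₂}+r₃ω₃e^{iθ₃}=r₄ω₄e^{iθ₄}.
Eliminating the other unknown: ω₄ = r₂ω₂ sin(θ₂−θ₃) / [r₄ sin(θ₄−θ₃)].
Numerator sine = +0.96815; denominator sine = -0.74780.
Result = 0.1189·13.66·(+0.96815) / (0.4032·(-0.74780)) = -5.2152 rad/s; magnitude 5.2152 rad/s.

5.22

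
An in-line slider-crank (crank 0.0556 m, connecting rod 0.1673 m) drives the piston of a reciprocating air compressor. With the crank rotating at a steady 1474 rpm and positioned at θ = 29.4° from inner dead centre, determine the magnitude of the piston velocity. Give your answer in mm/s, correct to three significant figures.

5450

ω = 2π·1474/60 = 154.4 rad/s
For an in-line slider-crank, x = r cosθ + √(L² − r² sin²θ), so v = −rω sinθ·[1 + r cosθ/√(L² − r² sin²θ)].
With r = 0.0556 m, L = 0.1673 m, θ = 29.4°: √(L² − r² sin²θ) = 0.16506 m.
v = −0.0556·154.4·0.49090·[1 + 0.0556·0.87121/0.16506] = -5.4495 m/s.
|v| = 5.4495 m/s = 5449.5 mm/s.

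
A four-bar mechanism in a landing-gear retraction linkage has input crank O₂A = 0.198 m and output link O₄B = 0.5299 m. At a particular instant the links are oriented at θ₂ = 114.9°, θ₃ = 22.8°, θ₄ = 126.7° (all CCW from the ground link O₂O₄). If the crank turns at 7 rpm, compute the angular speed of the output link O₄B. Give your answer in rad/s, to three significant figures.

0.282

ω₂ = 0.733 rad/s (from 7 rpm).
Differentiating the loop-closure r₂e^{iθ₂}+r₃e^{iθ₃}=r₁+r₄e^{iθ₄} gives r₂ω₂e^{iθ₂}+r₃ω₃e^{iθ₃}=r₄ω₄e^{iθ₄}.
Eliminating the other unknown: ω₄ = r₂ω₂ sin(θ₂−θ₃) / [r₄ sin(θ₄−θ₃)].
Numerator sine = +0.99933; denominator sine = +0.97072.
Result = 0.198·0.733·(+0.99933) / (0.5299·(+0.97072)) = +0.28198 rad/s; magnitude 0.28198 rad/s.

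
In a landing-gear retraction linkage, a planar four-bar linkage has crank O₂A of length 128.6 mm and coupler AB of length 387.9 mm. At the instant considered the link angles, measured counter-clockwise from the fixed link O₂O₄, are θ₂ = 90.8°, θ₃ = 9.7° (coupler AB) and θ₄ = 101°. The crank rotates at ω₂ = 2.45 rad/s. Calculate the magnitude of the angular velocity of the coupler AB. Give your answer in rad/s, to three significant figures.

ω₂ = 2.45 rad/s
Differentiating the loop-closure r₂e^{iθ₂}+r₃e^{iθ₃}=r₁+r₄e^{iθ₄} gives r₂ω₂e^{iθ₂}+r₃ω₃e^{iθ₃}=r₄ω₄e^{iθ₄}.
Eliminating the other unknown: ω₃ = r₂ω₂ sin(θ₄−θ₂) / [r₃ sin(θ₃−θ₄)].
Numerator sine = +0.17708; denominator sine = -0.99974.
Result = 0.1286·2.45·(+0.17708) / (0.3879·(-0.99974)) = -0.14387 rad/s; magnitude 0.14387 rad/s.

0.144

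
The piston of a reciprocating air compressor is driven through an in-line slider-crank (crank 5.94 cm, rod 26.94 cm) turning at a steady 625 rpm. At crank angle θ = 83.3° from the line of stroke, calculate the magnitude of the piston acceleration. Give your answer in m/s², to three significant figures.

26.2

ω = 2π·625/60 = 65.45 rad/s
x(θ) = r cosθ + √(L² − r² sin²θ); with ω constant, a = ω²·d²x/dθ².
d²x/dθ² = −r cosθ − r²(cos2θ)/√u − r⁴ sin²2θ/(4u^{3/2}),  u = L² − r² sin²θ = 0.069096 m².
Substituting r = 0.0594 m, L = 0.2694 m, θ = 83.3°: d²x/dθ² = +0.006118 m.
a = ω²·d²x/dθ² = (65.45)²·(+0.006118) = +26.208 m/s²;  |a| = 26.208 m/s².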